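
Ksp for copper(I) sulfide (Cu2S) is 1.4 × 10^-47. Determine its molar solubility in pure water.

Cu2S(s) ⇌ 2 Cu^+(aq) + S^2-(aq)
Ksp = [Cu^+]^2[S^2-]
If s mol/L of Cu2S dissolves, [Cu^+] = 2s and [S^2-] = s.
Ksp = (2s)^2s = 4s^3
Solving, s = (1.4 × 10^-47/4)^(1/3) = 1.5 x 10^-16 M

s = 1.5 x 10^-16 M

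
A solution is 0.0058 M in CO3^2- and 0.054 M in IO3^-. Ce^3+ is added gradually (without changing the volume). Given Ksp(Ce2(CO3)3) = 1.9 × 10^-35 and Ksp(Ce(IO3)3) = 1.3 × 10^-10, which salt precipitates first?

Precipitation of each salt starts when its ion product equals its Ksp.
For Ce2(CO3)3: 1.9 × 10^-35 = (0.0058)^3 × [Ce^3+]^2  ⇒  [Ce^3+] = 9.9 x 10^-15 M.
For Ce(IO3)3: 1.3 × 10^-10 = (0.054)^3 × [Ce^3+]  ⇒  [Ce^3+] = 8.3 × 10^-7 M.
The salt with the lower threshold [Ce^3+] precipitates first: Ce2(CO3)3.

Ce2(CO3)3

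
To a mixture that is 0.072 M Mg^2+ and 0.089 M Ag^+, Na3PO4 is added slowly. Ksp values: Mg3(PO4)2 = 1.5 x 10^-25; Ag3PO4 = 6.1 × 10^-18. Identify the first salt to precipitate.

Ag3PO4

Each salt begins to precipitate when Q = Ksp, i.e. when [PO4^3-] reaches its threshold.
For Mg3(PO4)2: 1.5 x 10^-25 = (0.072)^3 × [PO4^3-]^2  ⇒  [PO4^3-] = 2.0 × 10^-11 M.
For Ag3PO4: 6.1 × 10^-18 = (0.089)^3 × [PO4^3-]  ⇒  [PO4^3-] = 8.7 x 10^-15 M.
The salt with the lower threshold [PO4^3-] precipitates first: Ag3PO4.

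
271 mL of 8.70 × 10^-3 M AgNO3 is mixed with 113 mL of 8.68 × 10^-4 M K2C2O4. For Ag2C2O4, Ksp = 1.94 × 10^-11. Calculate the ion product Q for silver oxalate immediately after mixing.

9.63e-9

Total volume = 271 + 113 = 384 mL.
[Ag^+] = 8.70 × 10^-3 × (271/384) = 6.140 × 10^-3 M
[C2O4^2-] = 8.68 × 10^-4 × (113/384) = 2.554 × 10^-4 M
Ag2C2O4(s) <=> 2 Ag^+ + C2O4^2-, so Q = [Ag^+]^2[C2O4^2-]
Q = (6.140 x 10^-3)^2(2.554 × 10^-4) = 9.63 x 10^-9
Q > Ksp, so Ag2C2O4 will precipitate.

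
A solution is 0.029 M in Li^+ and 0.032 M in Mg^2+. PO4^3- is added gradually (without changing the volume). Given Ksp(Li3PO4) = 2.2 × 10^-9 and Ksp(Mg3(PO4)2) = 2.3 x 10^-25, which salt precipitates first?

Mg3(PO4)2

Each salt begins to precipitate when Q = Ksp, i.e. when [PO4^3-] reaches its threshold.
For Li3PO4: 2.2 × 10^-9 = (0.029)^3 × [PO4^3-]  ⇒  [PO4^3-] = 9.0 × 10^-5 M.
For Mg3(PO4)2: 2.3 x 10^-25 = (0.032)^3 × [PO4^3-]^2  ⇒  [PO4^3-] = 8.4 × 10^-11 M.
The salt with the lower threshold [PO4^3-] precipitates first: Mg3(PO4)2.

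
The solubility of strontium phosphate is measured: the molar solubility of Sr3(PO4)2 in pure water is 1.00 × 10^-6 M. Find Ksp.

1.08e-28

Sr3(PO4)2(s) ⇌ 3 Sr^2+(aq) + 2 PO4^3-(aq)
If s mol/L of Sr3(PO4)2 dissolves, [Sr^2+] = 3s and [PO4^3-] = 2s.
Ksp = [Sr^2+]^3[PO4^3-]^2
Ksp = (3s)^3(2s)^2 = 108s^5
With s = 1.00 × 10^-6: Ksp = 1.08 x 10^-28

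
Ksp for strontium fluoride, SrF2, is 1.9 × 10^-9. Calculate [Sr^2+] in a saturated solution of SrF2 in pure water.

SrF2(s) <=> Sr^2+(aq) + 2 F^-(aq)
Ksp = [Sr^2+][F^-]^2
With molar solubility s: [Sr^2+] = s, [F^-] = 2s.
Ksp = s(2s)^2 = 4s^3
Solving, s = (1.9 × 10^-9/4)^(1/3) = 7.80 × 10^-4 M
[Sr^2+] = s = 7.8 × 10^-4 M

[Sr^2+] ≈ 7.8 × 10^-4 M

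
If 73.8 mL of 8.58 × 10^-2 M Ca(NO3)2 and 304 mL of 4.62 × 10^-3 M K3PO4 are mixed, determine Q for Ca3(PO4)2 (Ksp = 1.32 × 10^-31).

Total volume = 73.8 + 304 = 377.8 mL.
[Ca^2+] = 8.58 × 10^-2 × (73.8/377.8) = 1.676 × 10^-2 M
[PO4^3-] = 4.62 x 10^-3 × (304/377.8) = 3.718 × 10^-3 M
Ca3(PO4)2(s) <=> 3 Ca^2+ + 2 PO4^3-, so Q = [Ca^2+]^3[PO4^3-]^2
Q = (1.676 x 10^-2)^3(3.718 x 10^-3)^2 = 6.51 × 10^-11
Q > Ksp, so Ca3(PO4)2 will precipitate.

Q = 6.51e-11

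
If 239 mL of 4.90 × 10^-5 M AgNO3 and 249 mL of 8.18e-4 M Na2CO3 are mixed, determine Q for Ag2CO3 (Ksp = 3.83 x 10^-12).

Total volume = 239 + 249 = 488 mL.
[Ag^+] = 4.90 × 10^-5 × (239/488) = 2.400 x 10^-5 M
[CO3^2-] = 8.18 × 10^-4 × (249/488) = 4.174 × 10^-4 M
Ag2CO3(s) ⇌ 2 Ag^+ + CO3^2-, so Q = [Ag^+]^2[CO3^2-]
Q = (2.400 x 10^-5)^2(4.174 × 10^-4) = 2.40 × 10^-13
Q < Ksp, so no precipitate of Ag2CO3 forms.

Q = 2.40 x 10^-13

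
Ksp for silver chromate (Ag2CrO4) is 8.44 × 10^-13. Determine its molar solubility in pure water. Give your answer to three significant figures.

s = 5.95 × 10^-5 M

Ag2CrO4(s) <=> 2 Ag^+(aq) + CrO4^2-(aq)
Ksp = [Ag^+]^2[CrO4^2-]
If s mol/L of Ag2CrO4 dissolves, [Ag^+] = 2s and [CrO4^2-] = s.
Substituting: Ksp = (2s)^2s = 4s^3
Solving, s = (8.44 × 10^-13/4)^(1/3) = 5.95 × 10^-5 M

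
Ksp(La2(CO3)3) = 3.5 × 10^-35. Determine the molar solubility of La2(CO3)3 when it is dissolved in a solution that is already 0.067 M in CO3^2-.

s ≈ 1.7 × 10^-16 M

La2(CO3)3(s) <=> 2 La^3+ + 3 CO3^2-
Ksp = [La^3+]^2[CO3^2-]^3
Let s be the molar solubility in this solution. [La^3+] = 2s, [CO3^2-] = 0.067 + 3s ≈ 0.067 (since the CO3^2- already present dominates).
Ksp ≈ (2s)^2 × (0.067)^3
s = 1.7 × 10^-16 M
Check: 3s = 5.1 × 10^-16 ≪ 0.067, so the approximation is valid.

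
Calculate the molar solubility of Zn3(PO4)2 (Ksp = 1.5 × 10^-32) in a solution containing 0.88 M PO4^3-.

Zn3(PO4)2(s) ⇌ 3 Zn^2+ + 2 PO4^3-
Ksp = [Zn^2+]^3[PO4^3-]^2
Let s = moles of Zn3(PO4)2 that dissolve per litre. [Zn^2+] = 3s, [PO4^3-] = 0.88 + 2s ≈ 0.88 (since the PO4^3- already present dominates).
Ksp ≈ (3s)^3 × (0.88)^2
s = 9.0 × 10^-12 M
Check: 2s = 1.8 × 10^-11 ≪ 0.88, so the approximation is valid.

9.0 x 10^-12 M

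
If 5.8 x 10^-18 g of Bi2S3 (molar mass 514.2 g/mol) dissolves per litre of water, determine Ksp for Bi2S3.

Molar solubility s = (5.8 × 10^-18 g/L) / (514.2 g/mol) = 1.13 × 10^-20 M.
Bi2S3(s) ⇌ 2 Bi^3+(aq) + 3 S^2-(aq)
With molar solubility s: [Bi^3+] = 2s, [S^2-] = 3s.
Ksp = [Bi^3+]^2[S^2-]^3
Substituting: Ksp = (2s)^2(3s)^3 = 108s^5
Ksp = 108 × (1.13 × 10^-20)^5 = 2.0 x 10^-98

Ksp ≈ 2.0e-98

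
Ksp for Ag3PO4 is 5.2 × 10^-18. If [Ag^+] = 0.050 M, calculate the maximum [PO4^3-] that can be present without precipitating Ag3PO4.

Ag3PO4(s) ⇌ 3 Ag^+(aq) + PO4^3-(aq)
Ksp = [Ag^+]^3[PO4^3-]
Precipitation begins when Q = Ksp. With [Ag^+] = 0.050 M:
5.2 × 10^-18 = (0.050)^3 × [PO4^3-]
[PO4^3-] = (5.2 × 10^-18 / 1.25 x 10^-4) = 4.2 × 10^-14 M

[PO4^3-] = 4.2 × 10^-14 M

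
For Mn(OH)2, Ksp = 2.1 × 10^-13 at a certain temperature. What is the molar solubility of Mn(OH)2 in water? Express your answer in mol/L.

s ≈ 3.7e-5 M

Mn(OH)2(s) ⇌ Mn^2+ + 2 OH^-
Ksp = [Mn^2+][OH^-]^2
With molar solubility s: [Mn^2+] = s, [OH^-] = 2s.
So Ksp = s × (2s)^2 = 4s^3
s^3 = 2.1 × 10^-13 / 4, so s = 3.7 x 10^-5 M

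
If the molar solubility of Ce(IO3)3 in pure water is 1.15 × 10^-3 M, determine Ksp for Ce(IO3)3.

Ksp ≈ 4.72 x 10^-11

Ce(IO3)3(s) ⇌ Ce^3+ + 3 IO3^-
Let s = molar solubility. Then [Ce^3+] = s and [IO3^-] = 3s.
Ksp = [Ce^3+][IO3^-]^3
So Ksp = s × (3s)^3 = 27s^4
Ksp = 27 × (1.15 × 10^-3)^4 = 4.72 × 10^-11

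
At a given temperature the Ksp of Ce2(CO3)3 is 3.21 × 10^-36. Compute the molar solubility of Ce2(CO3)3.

s = 3.12e-8 M

Ce2(CO3)3(s) <=> 2 Ce^3+ + 3 CO3^2-
Ksp = [Ce^3+]^2[CO3^2-]^3
If s mol/L of Ce2(CO3)3 dissolves, [Ce^3+] = 2s and [CO3^2-] = 3s.
Ksp = (2s)^2(3s)^3 = 108s^5
s^5 = 3.21 × 10^-36 / 108, so s = 3.12 × 10^-8 M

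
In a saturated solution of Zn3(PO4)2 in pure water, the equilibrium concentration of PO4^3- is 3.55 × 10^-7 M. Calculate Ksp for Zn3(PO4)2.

Ksp ≈ 1.90 × 10^-32

Zn3(PO4)2(s) ⇌ 3 Zn^2+(aq) + 2 PO4^3-(aq)
Stoichiometry gives [Zn^2+] = (3/2)[PO4^3-] = 5.325 × 10^-7 M.
Ksp = [Zn^2+]^3[PO4^3-]^2
Ksp = (5.325 × 10^-7)^3 × (3.55 × 10^-7)^2 = 1.90 × 10^-32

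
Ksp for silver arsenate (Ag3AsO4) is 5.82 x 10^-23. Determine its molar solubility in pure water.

s = 1.21 x 10^-6 M

Ag3AsO4(s) <=> 3 Ag^+ + AsO4^3-
Ksp = [Ag^+]^3[AsO4^3-]
Let s = molar solubility. Then [Ag^+] = 3s and [AsO4^3-] = s.
So Ksp = (3s)^3 × s = 27s^4
s^4 = 5.82 x 10^-23 / 27, so s = 1.21 x 10^-6 M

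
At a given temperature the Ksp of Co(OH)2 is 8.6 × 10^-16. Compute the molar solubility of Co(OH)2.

s ≈ 6.0 × 10^-6 M

Co(OH)2(s) ⇌ Co^2+(aq) + 2 OH^-(aq)
Ksp = [Co^2+][OH^-]^2
If s mol/L of Co(OH)2 dissolves, [Co^2+] = s and [OH^-] = 2s.
Ksp = s(2s)^2 = 4s^3
Solving, s = (8.6 × 10^-16/4)^(1/3) = 6.0 × 10^-6 M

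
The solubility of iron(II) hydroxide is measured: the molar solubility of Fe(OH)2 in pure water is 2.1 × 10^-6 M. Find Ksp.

Ksp ≈ 3.7 × 10^-17

Fe(OH)2(s) ⇌ Fe^2+(aq) + 2 OH^-(aq)
For each mole of Fe(OH)2 that dissolves: [Fe^2+] = s, [OH^-] = 2s.
Ksp = [Fe^2+][OH^-]^2
Ksp = s(2s)^2 = 4s^3
Ksp = 4 × (2.1 × 10^-6)^3 = 3.7 × 10^-17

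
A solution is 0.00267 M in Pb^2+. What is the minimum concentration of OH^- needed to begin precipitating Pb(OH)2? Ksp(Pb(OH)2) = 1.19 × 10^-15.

6.68e-7 M

Pb(OH)2(s) ⇌ Pb^2+(aq) + 2 OH^-(aq)
Ksp = [Pb^2+][OH^-]^2
Precipitation begins when Q = Ksp. With [Pb^2+] = 0.00267 M:
1.19 × 10^-15 = (0.00267) × [OH^-]^2
[OH^-] = (1.19 × 10^-15 / 2.67 x 10^-3)^(1/2) = 6.68 × 10^-7 M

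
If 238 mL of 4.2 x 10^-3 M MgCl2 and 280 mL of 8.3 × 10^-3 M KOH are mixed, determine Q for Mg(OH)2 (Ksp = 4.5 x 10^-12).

Total volume = 238 + 280 = 518 mL.
[Mg^2+] = 4.2 x 10^-3 × (238/518) = 1.93 × 10^-3 M
[OH^-] = 8.3 × 10^-3 × (280/518) = 4.49 x 10^-3 M
Mg(OH)2(s) ⇌ Mg^2+ + 2 OH^-, so Q = [Mg^2+][OH^-]^2
Q = (1.93 × 10^-3)(4.49 x 10^-3)^2 = 3.9 x 10^-8
Q > Ksp, so Mg(OH)2 will precipitate.

3.9 x 10^-8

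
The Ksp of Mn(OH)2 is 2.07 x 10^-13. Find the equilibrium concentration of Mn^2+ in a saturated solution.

Mn(OH)2(s) <=> Mn^2+(aq) + 2 OH^-(aq)
Ksp = [Mn^2+][OH^-]^2
For each mole of Mn(OH)2 that dissolves: [Mn^2+] = s, [OH^-] = 2s.
Substituting: Ksp = s(2s)^2 = 4s^3
s^3 = 2.07 x 10^-13 / 4, so s = 3.727 × 10^-5 M
[Mn^2+] = s = 3.73 × 10^-5 M

3.73 × 10^-5 M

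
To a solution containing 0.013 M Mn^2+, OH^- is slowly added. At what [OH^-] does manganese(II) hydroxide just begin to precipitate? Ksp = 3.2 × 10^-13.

5.0 × 10^-6 M

Mn(OH)2(s) ⇌ Mn^2+(aq) + 2 OH^-(aq)
Ksp = [Mn^2+][OH^-]^2
Precipitation begins when Q = Ksp. With [Mn^2+] = 0.013 M:
3.2 × 10^-13 = (0.013) × [OH^-]^2
[OH^-] = (3.2 × 10^-13 / 1.3 × 10^-2)^(1/2) = 5.0 × 10^-6 M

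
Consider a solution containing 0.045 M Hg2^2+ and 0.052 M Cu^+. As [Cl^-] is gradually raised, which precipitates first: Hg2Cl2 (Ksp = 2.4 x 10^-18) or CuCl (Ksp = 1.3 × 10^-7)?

Hg2Cl2

Precipitation of each salt starts when its ion product equals its Ksp.
For Hg2Cl2: 2.4 x 10^-18 = 0.045 × [Cl^-]^2  ⇒  [Cl^-] = 7.3 × 10^-9 M.
For CuCl: 1.3 × 10^-7 = 0.052 × [Cl^-]  ⇒  [Cl^-] = 2.5 × 10^-6 M.
The salt with the lower threshold [Cl^-] precipitates first: Hg2Cl2.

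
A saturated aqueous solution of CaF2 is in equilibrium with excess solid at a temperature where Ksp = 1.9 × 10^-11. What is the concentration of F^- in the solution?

CaF2(s) <=> Ca^2+ + 2 F^-
Ksp = [Ca^2+][F^-]^2
For each mole of CaF2 that dissolves: [Ca^2+] = s, [F^-] = 2s.
Ksp = s(2s)^2 = 4s^3
Solving, s = (1.9 × 10^-11/4)^(1/3) = 1.68 × 10^-4 M
[F^-] = 2s = 3.4 × 10^-4 M

3.4 x 10^-4 M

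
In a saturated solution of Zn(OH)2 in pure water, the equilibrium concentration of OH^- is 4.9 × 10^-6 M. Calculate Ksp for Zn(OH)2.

Zn(OH)2(s) ⇌ Zn^2+(aq) + 2 OH^-(aq)
Stoichiometry gives [Zn^2+] = (1/2)[OH^-] = 2.45 × 10^-6 M.
Ksp = [Zn^2+][OH^-]^2
Ksp = 2.45 × 10^-6 × (4.9 × 10^-6)^2 = 5.9 × 10^-17

5.9 × 10^-17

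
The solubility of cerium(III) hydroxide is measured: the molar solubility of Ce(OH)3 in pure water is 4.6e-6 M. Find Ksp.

Ksp = 1.2 × 10^-20

Ce(OH)3(s) <=> Ce^3+(aq) + 3 OH^-(aq)
Let s = molar solubility. Then [Ce^3+] = s and [OH^-] = 3s.
Ksp = [Ce^3+][OH^-]^3
Ksp = s(3s)^3 = 27s^4
Ksp = 27 × (4.6 × 10^-6)^4 = 1.2 × 10^-20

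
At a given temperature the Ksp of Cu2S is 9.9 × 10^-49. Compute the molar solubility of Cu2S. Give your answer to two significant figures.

6.3 × 10^-17 M

Cu2S(s) ⇌ 2 Cu^+(aq) + S^2-(aq)
Ksp = [Cu^+]^2[S^2-]
If s mol/L of Cu2S dissolves, [Cu^+] = 2s and [S^2-] = s.
Substituting: Ksp = (2s)^2s = 4s^3
s^3 = 9.9 × 10^-49 / 4, so s = 6.3 × 10^-17 M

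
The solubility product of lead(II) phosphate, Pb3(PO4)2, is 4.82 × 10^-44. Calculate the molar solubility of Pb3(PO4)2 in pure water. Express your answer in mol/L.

8.51 × 10^-10 M

Pb3(PO4)2(s) <=> 3 Pb^2+ + 2 PO4^3-
Ksp = [Pb^2+]^3[PO4^3-]^2
If s mol/L of Pb3(PO4)2 dissolves, [Pb^2+] = 3s and [PO4^3-] = 2s.
Substituting: Ksp = (3s)^3(2s)^2 = 108s^5
s^5 = 4.82 × 10^-44 / 108, so s = 8.51 x 10^-10 M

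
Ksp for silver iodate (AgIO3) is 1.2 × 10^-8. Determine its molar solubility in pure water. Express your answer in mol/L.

AgIO3(s) <=> Ag^+ + IO3^-
Ksp = [Ag^+][IO3^-]
For each mole of AgIO3 that dissolves: [Ag^+] = s, [IO3^-] = s.
Ksp = (s)(s) = s^2
s = (1.2 × 10^-8)^(1/2) = 1.1 × 10^-4 M

s ≈ 1.1e-4 M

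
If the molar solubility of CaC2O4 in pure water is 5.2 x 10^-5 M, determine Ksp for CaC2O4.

CaC2O4(s) ⇌ Ca^2+ + C2O4^2-
Let s = molar solubility. Then [Ca^2+] = s and [C2O4^2-] = s.
Ksp = [Ca^2+][C2O4^2-]
Ksp = s × s = s^2
Ksp = (5.2 × 10^-5)^2 = 2.7 × 10^-9

2.7 × 10^-9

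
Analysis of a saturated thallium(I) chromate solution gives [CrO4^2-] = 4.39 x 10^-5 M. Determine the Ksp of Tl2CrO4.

Tl2CrO4(s) <=> 2 Tl^+ + CrO4^2-
Stoichiometry gives [Tl^+] = (2/1)[CrO4^2-] = 8.780 × 10^-5 M.
Ksp = [Tl^+]^2[CrO4^2-]
Ksp = (8.780 × 10^-5)^2 × 4.39 × 10^-5 = 3.38 × 10^-13

3.38 x 10^-13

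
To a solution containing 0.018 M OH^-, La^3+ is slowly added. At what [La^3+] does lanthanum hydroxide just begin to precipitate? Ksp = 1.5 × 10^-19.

2.6e-14 M

La(OH)3(s) ⇌ La^3+ + 3 OH^-
Ksp = [La^3+][OH^-]^3
Precipitation begins when Q = Ksp. With [OH^-] = 0.018 M:
1.5 × 10^-19 = (0.018)^3 × [La^3+]
[La^3+] = (1.5 × 10^-19 / 5.83 × 10^-6) = 2.6 x 10^-14 M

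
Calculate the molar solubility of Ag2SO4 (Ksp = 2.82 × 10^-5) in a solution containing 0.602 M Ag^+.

Ag2SO4(s) <=> 2 Ag^+ + SO4^2-
Ksp = [Ag^+]^2[SO4^2-]
Let s be the molar solubility in this solution. [Ag^+] = 0.602 + 2s ≈ 0.602, [SO4^2-] = s (since the Ag^+ already present dominates).
Ksp ≈ (0.602)^2 × s
s = 7.78 × 10^-5 M
Check: 2s = 1.6 × 10^-4 ≪ 0.602, so the approximation is valid.

7.78e-5 M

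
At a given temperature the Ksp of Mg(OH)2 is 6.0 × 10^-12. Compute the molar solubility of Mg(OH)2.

Mg(OH)2(s) ⇌ Mg^2+ + 2 OH^-
Ksp = [Mg^2+][OH^-]^2
With molar solubility s: [Mg^2+] = s, [OH^-] = 2s.
Ksp = s(2s)^2 = 4s^3
s^3 = 6.0 × 10^-12 / 4, so s = 1.1 × 10^-4 M

1.1e-4 M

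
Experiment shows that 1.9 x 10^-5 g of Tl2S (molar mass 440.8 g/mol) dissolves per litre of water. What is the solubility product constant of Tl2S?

Molar solubility s = (1.9 × 10^-5 g/L) / (440.8 g/mol) = 4.31 × 10^-8 M.
Tl2S(s) ⇌ 2 Tl^+ + S^2-
With molar solubility s: [Tl^+] = 2s, [S^2-] = s.
Ksp = [Tl^+]^2[S^2-]
Ksp = (2s)^2s = 4s^3
Ksp = 4 × (4.31 × 10^-8)^3 = 3.2 × 10^-22

3.2e-22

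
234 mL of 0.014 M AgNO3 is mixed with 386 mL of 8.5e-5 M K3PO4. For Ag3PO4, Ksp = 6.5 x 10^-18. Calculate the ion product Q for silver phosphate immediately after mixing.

Q = 7.8 x 10^-12

Total volume = 234 + 386 = 620 mL.
[Ag^+] = 1.4 x 10^-2 × (234/620) = 5.28 × 10^-3 M
[PO4^3-] = 8.5 × 10^-5 × (386/620) = 5.29 x 10^-5 M
Ag3PO4(s) ⇌ 3 Ag^+(aq) + PO4^3-(aq), so Q = [Ag^+]^3[PO4^3-]
Q = (5.28 × 10^-3)^3(5.29 x 10^-5) = 7.8 × 10^-12
Q > Ksp, so Ag3PO4 will precipitate.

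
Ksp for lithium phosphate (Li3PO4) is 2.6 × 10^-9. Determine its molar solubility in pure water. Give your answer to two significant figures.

3.1 × 10^-3 M

Li3PO4(s) <=> 3 Li^+ + PO4^3-
Ksp = [Li^+]^3[PO4^3-]
If s mol/L of Li3PO4 dissolves, [Li^+] = 3s and [PO4^3-] = s.
Ksp = (3s)^3s = 27s^4
s^4 = 2.6 × 10^-9 / 27, so s = 3.1 × 10^-3 M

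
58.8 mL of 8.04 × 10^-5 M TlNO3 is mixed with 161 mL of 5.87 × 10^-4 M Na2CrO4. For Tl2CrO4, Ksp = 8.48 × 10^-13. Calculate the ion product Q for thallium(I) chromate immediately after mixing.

Total volume = 58.8 + 161 = 219.8 mL.
[Tl^+] = 8.04 × 10^-5 × (58.8/219.8) = 2.151 × 10^-5 M
[CrO4^2-] = 5.87 x 10^-4 × (161/219.8) = 4.300 × 10^-4 M
Tl2CrO4(s) ⇌ 2 Tl^+ + CrO4^2-, so Q = [Tl^+]^2[CrO4^2-]
Q = (2.151 × 10^-5)^2(4.300 x 10^-4) = 1.99 × 10^-13
Q < Ksp, so no precipitate of Tl2CrO4 forms.

Q = 1.99 × 10^-13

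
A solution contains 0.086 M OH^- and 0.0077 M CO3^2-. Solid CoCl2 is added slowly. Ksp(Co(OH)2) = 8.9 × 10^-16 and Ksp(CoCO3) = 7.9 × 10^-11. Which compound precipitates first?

Each salt begins to precipitate when Q = Ksp, i.e. when [Co^2+] reaches its threshold.
For Co(OH)2: 8.9 × 10^-16 = (0.086)^2 × [Co^2+]  ⇒  [Co^2+] = 1.2 × 10^-13 M.
For CoCO3: 7.9 × 10^-11 = 0.0077 × [Co^2+]  ⇒  [Co^2+] = 1.0 x 10^-8 M.
The salt with the lower threshold [Co^2+] precipitates first: Co(OH)2.

Co(OH)2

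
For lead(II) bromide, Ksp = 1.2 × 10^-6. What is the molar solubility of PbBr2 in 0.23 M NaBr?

s = 2.3 × 10^-5 M

PbBr2(s) ⇌ Pb^2+(aq) + 2 Br^-(aq)
Ksp = [Pb^2+][Br^-]^2
Let s be the molar solubility in this solution. [Pb^2+] = s, [Br^-] = 0.23 + 2s ≈ 0.23 (since Br^- from NaBr dominates).
Ksp ≈ s × (0.23)^2
s = 2.3 × 10^-5 M
Check: 2s = 4.5 × 10^-5 ≪ 0.23, so the approximation is valid.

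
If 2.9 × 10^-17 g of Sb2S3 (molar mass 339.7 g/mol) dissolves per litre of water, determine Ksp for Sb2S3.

Molar solubility s = (2.9 x 10^-17 g/L) / (339.7 g/mol) = 8.54 × 10^-20 M.
Sb2S3(s) <=> 2 Sb^3+(aq) + 3 S^2-(aq)
Let s = molar solubility. Then [Sb^3+] = 2s and [S^2-] = 3s.
Ksp = [Sb^3+]^2[S^2-]^3
Ksp = (2s)^2(3s)^3 = 108s^5
Ksp = 108 × (8.54 x 10^-20)^5 = 4.9 × 10^-94

4.9 × 10^-94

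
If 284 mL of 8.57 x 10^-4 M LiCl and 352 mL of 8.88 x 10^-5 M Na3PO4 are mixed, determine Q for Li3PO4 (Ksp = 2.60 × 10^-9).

Total volume = 284 + 352 = 636 mL.
[Li^+] = 8.57 × 10^-4 × (284/636) = 3.827 × 10^-4 M
[PO4^3-] = 8.88 x 10^-5 × (352/636) = 4.915 × 10^-5 M
Li3PO4(s) ⇌ 3 Li^+ + PO4^3-, so Q = [Li^+]^3[PO4^3-]
Q = (3.827 × 10^-4)^3(4.915 × 10^-5) = 2.75 × 10^-15
Q < Ksp, so no precipitate of Li3PO4 forms.

2.75 × 10^-15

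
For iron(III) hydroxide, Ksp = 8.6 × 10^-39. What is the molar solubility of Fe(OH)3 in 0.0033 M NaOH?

s ≈ 2.4 × 10^-31 M

Fe(OH)3(s) ⇌ Fe^3+(aq) + 3 OH^-(aq)
Ksp = [Fe^3+][OH^-]^3
If s mol/L dissolves here, [Fe^3+] = s, [OH^-] = 0.0033 + 3s ≈ 0.0033 (Ksp is small, so little additional dissolves).
Ksp ≈ s × (0.0033)^3
s = 2.4 × 10^-31 M
Check: 3s = 7.2 x 10^-31 ≪ 0.0033, so the approximation is valid.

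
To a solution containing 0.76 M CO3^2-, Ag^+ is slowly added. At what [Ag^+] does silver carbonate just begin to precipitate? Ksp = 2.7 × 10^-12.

Ag2CO3(s) ⇌ 2 Ag^+(aq) + CO3^2-(aq)
Ksp = [Ag^+]^2[CO3^2-]
Precipitation begins when Q = Ksp. With [CO3^2-] = 0.76 M:
2.7 × 10^-12 = (0.76) × [Ag^+]^2
[Ag^+] = (2.7 × 10^-12 / 7.6 × 10^-1)^(1/2) = 1.9 × 10^-6 M

[Ag^+] ≈ 1.9 × 10^-6 M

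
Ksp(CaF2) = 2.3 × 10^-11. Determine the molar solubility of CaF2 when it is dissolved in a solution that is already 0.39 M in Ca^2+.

CaF2(s) ⇌ Ca^2+(aq) + 2 F^-(aq)
Ksp = [Ca^2+][F^-]^2
Let s be the molar solubility in this solution. [Ca^2+] = 0.39 + s ≈ 0.39, [F^-] = 2s (common-ion effect: Ca^2+ is already 0.39 M).
Ksp ≈ 0.39 × (2s)^2
s = 3.8 × 10^-6 M
Check: s = 3.8 × 10^-6 ≪ 0.39, so the approximation is valid.

s ≈ 3.8 x 10^-6 M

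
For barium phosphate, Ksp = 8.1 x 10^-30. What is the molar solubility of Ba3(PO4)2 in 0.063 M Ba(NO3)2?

Ba3(PO4)2(s) <=> 3 Ba^2+(aq) + 2 PO4^3-(aq)
Ksp = [Ba^2+]^3[PO4^3-]^2
Let s be the molar solubility in this solution. [Ba^2+] = 0.063 + 3s ≈ 0.063, [PO4^3-] = 2s (common-ion effect: Ba^2+ is already 0.063 M).
Ksp ≈ (0.063)^3 × (2s)^2
s = 9.0 x 10^-14 M
Check: 3s = 2.7 × 10^-13 ≪ 0.063, so the approximation is valid.

9.0 x 10^-14 M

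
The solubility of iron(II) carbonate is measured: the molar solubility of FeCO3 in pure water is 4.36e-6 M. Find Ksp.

FeCO3(s) <=> Fe^2+ + CO3^2-
With molar solubility s: [Fe^2+] = s, [CO3^2-] = s.
Ksp = [Fe^2+][CO3^2-]
Ksp = (s)(s) = s^2
With s = 4.36 × 10^-6: Ksp = 1.90 × 10^-11

Ksp = 1.90 × 10^-11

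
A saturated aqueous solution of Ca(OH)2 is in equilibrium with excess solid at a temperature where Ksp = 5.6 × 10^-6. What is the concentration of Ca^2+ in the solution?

Ca(OH)2(s) ⇌ Ca^2+(aq) + 2 OH^-(aq)
Ksp = [Ca^2+][OH^-]^2
For each mole of Ca(OH)2 that dissolves: [Ca^2+] = s, [OH^-] = 2s.
Substituting: Ksp = s(2s)^2 = 4s^3
Solving, s = (5.6 × 10^-6/4)^(1/3) = 1.12 x 10^-2 M
[Ca^2+] = s = 1.1 × 10^-2 M

[Ca^2+] = 0.011 M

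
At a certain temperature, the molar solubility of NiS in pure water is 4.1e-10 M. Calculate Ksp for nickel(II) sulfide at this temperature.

Ksp = 1.7e-19

NiS(s) <=> Ni^2+(aq) + S^2-(aq)
With molar solubility s: [Ni^2+] = s, [S^2-] = s.
Ksp = [Ni^2+][S^2-]
Ksp = (s)(s) = s^2
Ksp = (4.1 × 10^-10)^2 = 1.7 × 10^-19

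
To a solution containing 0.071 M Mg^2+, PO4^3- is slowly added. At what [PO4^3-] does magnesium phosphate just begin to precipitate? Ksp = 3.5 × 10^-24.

9.9 x 10^-11 M

Mg3(PO4)2(s) ⇌ 3 Mg^2+(aq) + 2 PO4^3-(aq)
Ksp = [Mg^2+]^3[PO4^3-]^2
Precipitation begins when Q = Ksp. With [Mg^2+] = 0.071 M:
3.5 × 10^-24 = (0.071)^3 × [PO4^3-]^2
[PO4^3-] = (3.5 × 10^-24 / 3.58 × 10^-4)^(1/2) = 9.9 × 10^-11 M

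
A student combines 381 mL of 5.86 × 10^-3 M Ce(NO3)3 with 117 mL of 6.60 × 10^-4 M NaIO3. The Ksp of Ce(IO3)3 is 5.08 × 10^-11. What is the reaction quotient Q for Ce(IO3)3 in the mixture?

1.67 x 10^-14

Total volume = 381 + 117 = 498 mL.
[Ce^3+] = 5.86 × 10^-3 × (381/498) = 4.483 × 10^-3 M
[IO3^-] = 6.60 × 10^-4 × (117/498) = 1.551 x 10^-4 M
Ce(IO3)3(s) ⇌ Ce^3+(aq) + 3 IO3^-(aq), so Q = [Ce^3+][IO3^-]^3
Q = (4.483 × 10^-3)(1.551 x 10^-4)^3 = 1.67 × 10^-14
Q < Ksp, so no precipitate of Ce(IO3)3 forms.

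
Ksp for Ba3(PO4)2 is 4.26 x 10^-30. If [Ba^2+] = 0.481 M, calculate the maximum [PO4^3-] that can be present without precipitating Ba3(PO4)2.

Ba3(PO4)2(s) ⇌ 3 Ba^2+ + 2 PO4^3-
Ksp = [Ba^2+]^3[PO4^3-]^2
Precipitation begins when Q = Ksp. With [Ba^2+] = 0.481 M:
4.26 x 10^-30 = (0.481)^3 × [PO4^3-]^2
[PO4^3-] = (4.26 x 10^-30 / 1.113 x 10^-1)^(1/2) = 6.19 × 10^-15 M

6.19 × 10^-15 M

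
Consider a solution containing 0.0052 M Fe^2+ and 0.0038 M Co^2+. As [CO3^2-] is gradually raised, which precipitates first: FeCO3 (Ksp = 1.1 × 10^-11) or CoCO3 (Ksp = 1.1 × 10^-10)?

Precipitation of each salt starts when its ion product equals its Ksp.
For FeCO3: 1.1 × 10^-11 = 0.0052 × [CO3^2-]  ⇒  [CO3^2-] = 2.1 × 10^-9 M.
For CoCO3: 1.1 × 10^-10 = 0.0038 × [CO3^2-]  ⇒  [CO3^2-] = 2.9 x 10^-8 M.
The salt with the lower threshold [CO3^2-] precipitates first: FeCO3.

FeCO3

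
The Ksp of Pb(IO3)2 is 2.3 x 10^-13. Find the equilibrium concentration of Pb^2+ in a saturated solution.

Pb(IO3)2(s) ⇌ Pb^2+(aq) + 2 IO3^-(aq)
Ksp = [Pb^2+][IO3^-]^2
If s mol/L of Pb(IO3)2 dissolves, [Pb^2+] = s and [IO3^-] = 2s.
Substituting: Ksp = s(2s)^2 = 4s^3
s = (2.3 x 10^-13 / 4)^(1/3) = 3.86 x 10^-5 M
[Pb^2+] = s = 3.9 × 10^-5 M

[Pb^2+] ≈ 3.9 × 10^-5 M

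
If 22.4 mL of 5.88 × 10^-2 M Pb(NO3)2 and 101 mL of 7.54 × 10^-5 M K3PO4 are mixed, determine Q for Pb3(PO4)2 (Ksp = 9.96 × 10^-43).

Q = 4.63e-15

Total volume = 22.4 + 101 = 123.4 mL.
[Pb^2+] = 5.88 × 10^-2 × (22.4/123.4) = 1.067 × 10^-2 M
[PO4^3-] = 7.54 x 10^-5 × (101/123.4) = 6.171 × 10^-5 M
Pb3(PO4)2(s) ⇌ 3 Pb^2+(aq) + 2 PO4^3-(aq), so Q = [Pb^2+]^3[PO4^3-]^2
Q = (1.067 × 10^-2)^3(6.171 × 10^-5)^2 = 4.63 × 10^-15
Q > Ksp, so Pb3(PO4)2 will precipitate.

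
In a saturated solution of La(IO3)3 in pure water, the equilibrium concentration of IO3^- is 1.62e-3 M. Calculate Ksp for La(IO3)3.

Ksp = 2.30 × 10^-12

La(IO3)3(s) ⇌ La^3+ + 3 IO3^-
Stoichiometry gives [La^3+] = (1/3)[IO3^-] = 5.400 × 10^-4 M.
Ksp = [La^3+][IO3^-]^3
Ksp = 5.400 x 10^-4 × (1.62 x 10^-3)^3 = 2.30 × 10^-12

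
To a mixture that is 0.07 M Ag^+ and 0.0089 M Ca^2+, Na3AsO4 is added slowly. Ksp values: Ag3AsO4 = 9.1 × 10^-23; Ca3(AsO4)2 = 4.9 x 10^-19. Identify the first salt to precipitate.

Ag3AsO4

Each salt begins to precipitate when Q = Ksp, i.e. when [AsO4^3-] reaches its threshold.
For Ag3AsO4: 9.1 × 10^-23 = (0.07)^3 × [AsO4^3-]  ⇒  [AsO4^3-] = 2.7 x 10^-19 M.
For Ca3(AsO4)2: 4.9 x 10^-19 = (0.0089)^3 × [AsO4^3-]^2  ⇒  [AsO4^3-] = 8.3 × 10^-7 M.
The salt with the lower threshold [AsO4^3-] precipitates first: Ag3AsO4.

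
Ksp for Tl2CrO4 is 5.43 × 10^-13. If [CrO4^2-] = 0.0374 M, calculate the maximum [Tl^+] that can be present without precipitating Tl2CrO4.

3.81 × 10^-6 M

Tl2CrO4(s) <=> 2 Tl^+ + CrO4^2-
Ksp = [Tl^+]^2[CrO4^2-]
Precipitation begins when Q = Ksp. With [CrO4^2-] = 0.0374 M:
5.43 × 10^-13 = (0.0374) × [Tl^+]^2
[Tl^+] = (5.43 × 10^-13 / 3.74 x 10^-2)^(1/2) = 3.81 × 10^-6 M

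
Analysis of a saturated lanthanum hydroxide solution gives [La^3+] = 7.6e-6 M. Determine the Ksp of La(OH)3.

La(OH)3(s) ⇌ La^3+(aq) + 3 OH^-(aq)
Stoichiometry gives [OH^-] = (3/1)[La^3+] = 2.28 × 10^-5 M.
Ksp = [La^3+][OH^-]^3
Ksp = 7.6 × 10^-6 × (2.28 × 10^-5)^3 = 9.0 × 10^-20

9.0e-20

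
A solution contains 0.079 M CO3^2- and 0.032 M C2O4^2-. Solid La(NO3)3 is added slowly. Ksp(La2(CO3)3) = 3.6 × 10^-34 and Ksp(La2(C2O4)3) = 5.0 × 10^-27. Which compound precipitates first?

Each salt begins to precipitate when Q = Ksp, i.e. when [La^3+] reaches its threshold.
For La2(CO3)3: 3.6 × 10^-34 = (0.079)^3 × [La^3+]^2  ⇒  [La^3+] = 8.5 × 10^-16 M.
For La2(C2O4)3: 5.0 × 10^-27 = (0.032)^3 × [La^3+]^2  ⇒  [La^3+] = 1.2 x 10^-11 M.
The salt with the lower threshold [La^3+] precipitates first: La2(CO3)3.

La2(CO3)3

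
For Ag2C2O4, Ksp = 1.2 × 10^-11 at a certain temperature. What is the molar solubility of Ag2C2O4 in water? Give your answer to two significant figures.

Ag2C2O4(s) ⇌ 2 Ag^+ + C2O4^2-
Ksp = [Ag^+]^2[C2O4^2-]
If s mol/L of Ag2C2O4 dissolves, [Ag^+] = 2s and [C2O4^2-] = s.
Ksp = (2s)^2s = 4s^3
s = (1.2 × 10^-11 / 4)^(1/3) = 1.4 x 10^-4 M

1.4 × 10^-4 M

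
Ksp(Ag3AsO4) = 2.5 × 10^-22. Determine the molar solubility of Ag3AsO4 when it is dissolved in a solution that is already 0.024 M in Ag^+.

Ag3AsO4(s) <=> 3 Ag^+ + AsO4^3-
Ksp = [Ag^+]^3[AsO4^3-]
If s mol/L dissolves here, [Ag^+] = 0.024 + 3s ≈ 0.024, [AsO4^3-] = s (Ksp is small, so little additional dissolves).
Ksp ≈ (0.024)^3 × s
s = 1.8 × 10^-17 M
Check: 3s = 5.4 x 10^-17 ≪ 0.024, so the approximation is valid.

s ≈ 1.8 × 10^-17 M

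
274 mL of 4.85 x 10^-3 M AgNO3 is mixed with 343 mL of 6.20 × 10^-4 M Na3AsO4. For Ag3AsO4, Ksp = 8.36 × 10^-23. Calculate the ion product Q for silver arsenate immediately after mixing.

Total volume = 274 + 343 = 617 mL.
[Ag^+] = 4.85 × 10^-3 × (274/617) = 2.154 x 10^-3 M
[AsO4^3-] = 6.20 × 10^-4 × (343/617) = 3.447 x 10^-4 M
Ag3AsO4(s) <=> 3 Ag^+ + AsO4^3-, so Q = [Ag^+]^3[AsO4^3-]
Q = (2.154 × 10^-3)^3(3.447 × 10^-4) = 3.44 × 10^-12
Q > Ksp, so Ag3AsO4 will precipitate.

Q ≈ 3.44e-12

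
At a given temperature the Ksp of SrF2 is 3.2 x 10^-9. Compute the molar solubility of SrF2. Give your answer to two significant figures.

9.3 × 10^-4 M

SrF2(s) ⇌ Sr^2+ + 2 F^-
Ksp = [Sr^2+][F^-]^2
Let s = molar solubility. Then [Sr^2+] = s and [F^-] = 2s.
Substituting: Ksp = s(2s)^2 = 4s^3
s^3 = 3.2 x 10^-9 / 4, so s = 9.3 × 10^-4 M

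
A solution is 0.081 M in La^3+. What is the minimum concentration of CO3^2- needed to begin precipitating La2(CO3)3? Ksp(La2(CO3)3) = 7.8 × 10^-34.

La2(CO3)3(s) ⇌ 2 La^3+ + 3 CO3^2-
Ksp = [La^3+]^2[CO3^2-]^3
Precipitation begins when Q = Ksp. With [La^3+] = 0.081 M:
7.8 × 10^-34 = (0.081)^2 × [CO3^2-]^3
[CO3^2-] = (7.8 × 10^-34 / 6.56 × 10^-3)^(1/3) = 4.9 x 10^-11 M

[CO3^2-] ≈ 4.9 × 10^-11 M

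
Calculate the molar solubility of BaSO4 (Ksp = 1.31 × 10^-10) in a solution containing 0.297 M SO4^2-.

BaSO4(s) <=> Ba^2+(aq) + SO4^2-(aq)
Ksp = [Ba^2+][SO4^2-]
If s mol/L dissolves here, [Ba^2+] = s, [SO4^2-] = 0.297 + s ≈ 0.297 (since the SO4^2- already present dominates).
Ksp ≈ s × 0.297
s = 4.41 x 10^-10 M
Check: s = 4.4 × 10^-10 ≪ 0.297, so the approximation is valid.

s = 4.41 x 10^-10 M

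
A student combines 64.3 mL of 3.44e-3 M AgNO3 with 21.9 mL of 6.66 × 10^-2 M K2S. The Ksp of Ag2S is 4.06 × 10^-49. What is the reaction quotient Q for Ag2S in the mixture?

Q ≈ 1.11 x 10^-7

Total volume = 64.3 + 21.9 = 86.2 mL.
[Ag^+] = 3.44 × 10^-3 × (64.3/86.2) = 2.566 x 10^-3 M
[S^2-] = 6.66 x 10^-2 × (21.9/86.2) = 1.692 × 10^-2 M
Ag2S(s) <=> 2 Ag^+(aq) + S^2-(aq), so Q = [Ag^+]^2[S^2-]
Q = (2.566 × 10^-3)^2(1.692 x 10^-2) = 1.11 × 10^-7
Q > Ksp, so Ag2S will precipitate.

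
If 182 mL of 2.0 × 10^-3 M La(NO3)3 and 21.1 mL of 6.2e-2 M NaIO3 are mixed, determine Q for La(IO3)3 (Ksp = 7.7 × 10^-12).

Total volume = 182 + 21.1 = 203.1 mL.
[La^3+] = 2.0 × 10^-3 × (182/203.1) = 1.79 × 10^-3 M
[IO3^-] = 6.2 x 10^-2 × (21.1/203.1) = 6.44 × 10^-3 M
La(IO3)3(s) <=> La^3+ + 3 IO3^-, so Q = [La^3+][IO3^-]^3
Q = (1.79 × 10^-3)(6.44 x 10^-3)^3 = 4.8 x 10^-10
Q > Ksp, so La(IO3)3 will precipitate.

Q = 4.8e-10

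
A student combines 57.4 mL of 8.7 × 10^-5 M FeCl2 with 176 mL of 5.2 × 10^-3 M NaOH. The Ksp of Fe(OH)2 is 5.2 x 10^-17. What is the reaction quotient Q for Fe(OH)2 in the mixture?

Q = 3.3e-10

Total volume = 57.4 + 176 = 233.4 mL.
[Fe^2+] = 8.7 x 10^-5 × (57.4/233.4) = 2.14 x 10^-5 M
[OH^-] = 5.2 × 10^-3 × (176/233.4) = 3.92 × 10^-3 M
Fe(OH)2(s) ⇌ Fe^2+ + 2 OH^-, so Q = [Fe^2+][OH^-]^2
Q = (2.14 × 10^-5)(3.92 × 10^-3)^2 = 3.3 × 10^-10
Q > Ksp, so Fe(OH)2 will precipitate.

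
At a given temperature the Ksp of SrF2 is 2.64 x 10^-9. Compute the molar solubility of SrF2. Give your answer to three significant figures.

SrF2(s) <=> Sr^2+(aq) + 2 F^-(aq)
Ksp = [Sr^2+][F^-]^2
If s mol/L of SrF2 dissolves, [Sr^2+] = s and [F^-] = 2s.
Substituting: Ksp = s(2s)^2 = 4s^3
s = (2.64 x 10^-9 / 4)^(1/3) = 8.71 × 10^-4 M

8.71 x 10^-4 M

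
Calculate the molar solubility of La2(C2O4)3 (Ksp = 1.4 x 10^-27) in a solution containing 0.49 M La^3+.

La2(C2O4)3(s) ⇌ 2 La^3+(aq) + 3 C2O4^2-(aq)
Ksp = [La^3+]^2[C2O4^2-]^3
Let s = moles of La2(C2O4)3 that dissolve per litre. [La^3+] = 0.49 + 2s ≈ 0.49, [C2O4^2-] = 3s (Ksp is small, so little additional dissolves).
Ksp ≈ (0.49)^2 × (3s)^3
s = 6.0 × 10^-10 M
Check: 2s = 1.2 × 10^-9 ≪ 0.49, so the approximation is valid.

6.0e-10 M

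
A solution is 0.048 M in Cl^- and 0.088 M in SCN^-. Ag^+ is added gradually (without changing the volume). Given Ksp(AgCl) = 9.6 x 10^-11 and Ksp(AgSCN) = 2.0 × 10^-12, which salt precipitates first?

Each salt begins to precipitate when Q = Ksp, i.e. when [Ag^+] reaches its threshold.
For AgCl: 9.6 x 10^-11 = 0.048 × [Ag^+]  ⇒  [Ag^+] = 2.0 × 10^-9 M.
For AgSCN: 2.0 × 10^-12 = 0.088 × [Ag^+]  ⇒  [Ag^+] = 2.3 x 10^-11 M.
The salt with the lower threshold [Ag^+] precipitates first: AgSCN.

AgSCN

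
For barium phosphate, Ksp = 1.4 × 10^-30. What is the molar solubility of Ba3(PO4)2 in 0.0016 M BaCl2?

Ba3(PO4)2(s) ⇌ 3 Ba^2+(aq) + 2 PO4^3-(aq)
Ksp = [Ba^2+]^3[PO4^3-]^2
Let s be the molar solubility in this solution. [Ba^2+] = 0.0016 + 3s ≈ 0.0016, [PO4^3-] = 2s (common-ion effect: Ba^2+ is already 0.0016 M).
Ksp ≈ (0.0016)^3 × (2s)^2
s = 9.2 x 10^-12 M
Check: 3s = 2.8 × 10^-11 ≪ 0.0016, so the approximation is valid.

s = 9.2 x 10^-12 M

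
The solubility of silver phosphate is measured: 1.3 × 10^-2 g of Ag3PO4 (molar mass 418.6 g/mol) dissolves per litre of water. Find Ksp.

Ksp = 2.5 × 10^-17

Molar solubility s = (1.3 × 10^-2 g/L) / (418.6 g/mol) = 3.11 × 10^-5 M.
Ag3PO4(s) <=> 3 Ag^+(aq) + PO4^3-(aq)
For each mole of Ag3PO4 that dissolves: [Ag^+] = 3s, [PO4^3-] = s.
Ksp = [Ag^+]^3[PO4^3-]
Ksp = (3s)^3s = 27s^4
Ksp = 27 × (3.11 x 10^-5)^4 = 2.5 × 10^-17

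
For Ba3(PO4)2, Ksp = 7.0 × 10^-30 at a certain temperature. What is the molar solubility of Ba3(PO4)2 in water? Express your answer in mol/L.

Ba3(PO4)2(s) ⇌ 3 Ba^2+ + 2 PO4^3-
Ksp = [Ba^2+]^3[PO4^3-]^2
For each mole of Ba3(PO4)2 that dissolves: [Ba^2+] = 3s, [PO4^3-] = 2s.
So Ksp = (3s)^3 × (2s)^2 = 108s^5
Solving, s = (7.0 × 10^-30/108)^(1/5) = 5.8 × 10^-7 M

5.8 x 10^-7 M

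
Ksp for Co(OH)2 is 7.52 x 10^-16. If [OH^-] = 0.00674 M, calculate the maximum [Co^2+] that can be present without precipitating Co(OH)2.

1.66e-11 M

Co(OH)2(s) ⇌ Co^2+ + 2 OH^-
Ksp = [Co^2+][OH^-]^2
Precipitation begins when Q = Ksp. With [OH^-] = 0.00674 M:
7.52 x 10^-16 = (0.00674)^2 × [Co^2+]
[Co^2+] = (7.52 x 10^-16 / 4.543 × 10^-5) = 1.66 x 10^-11 M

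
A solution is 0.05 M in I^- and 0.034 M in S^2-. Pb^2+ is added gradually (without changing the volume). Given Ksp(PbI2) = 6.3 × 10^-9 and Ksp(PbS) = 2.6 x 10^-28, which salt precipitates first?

Precipitation of each salt starts when its ion product equals its Ksp.
For PbI2: 6.3 × 10^-9 = (0.05)^2 × [Pb^2+]  ⇒  [Pb^2+] = 2.5 × 10^-6 M.
For PbS: 2.6 x 10^-28 = 0.034 × [Pb^2+]  ⇒  [Pb^2+] = 7.6 × 10^-27 M.
The salt with the lower threshold [Pb^2+] precipitates first: PbS.

PbS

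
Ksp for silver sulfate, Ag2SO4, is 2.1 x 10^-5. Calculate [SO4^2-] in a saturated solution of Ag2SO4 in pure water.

[SO4^2-] = 1.7e-2 M

Ag2SO4(s) ⇌ 2 Ag^+(aq) + SO4^2-(aq)
Ksp = [Ag^+]^2[SO4^2-]
Let s = molar solubility. Then [Ag^+] = 2s and [SO4^2-] = s.
Ksp = (2s)^2s = 4s^3
Solving, s = (2.1 x 10^-5/4)^(1/3) = 1.74 × 10^-2 M
[SO4^2-] = s = 1.7 × 10^-2 M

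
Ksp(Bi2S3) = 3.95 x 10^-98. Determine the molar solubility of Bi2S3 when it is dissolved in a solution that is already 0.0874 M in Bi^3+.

Bi2S3(s) <=> 2 Bi^3+(aq) + 3 S^2-(aq)
Ksp = [Bi^3+]^2[S^2-]^3
Let s be the molar solubility in this solution. [Bi^3+] = 0.0874 + 2s ≈ 0.0874, [S^2-] = 3s (Ksp is small, so little additional dissolves).
Ksp ≈ (0.0874)^2 × (3s)^3
s = 5.76 x 10^-33 M
Check: 2s = 1.2 × 10^-32 ≪ 0.0874, so the approximation is valid.

5.76e-33 M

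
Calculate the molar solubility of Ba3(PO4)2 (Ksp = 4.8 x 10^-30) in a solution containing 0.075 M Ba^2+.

Ba3(PO4)2(s) ⇌ 3 Ba^2+ + 2 PO4^3-
Ksp = [Ba^2+]^3[PO4^3-]^2
If s mol/L dissolves here, [Ba^2+] = 0.075 + 3s ≈ 0.075, [PO4^3-] = 2s (common-ion effect: Ba^2+ is already 0.075 M).
Ksp ≈ (0.075)^3 × (2s)^2
s = 5.3 × 10^-14 M
Check: 3s = 1.6 × 10^-13 ≪ 0.075, so the approximation is valid.

s ≈ 5.3 × 10^-14 M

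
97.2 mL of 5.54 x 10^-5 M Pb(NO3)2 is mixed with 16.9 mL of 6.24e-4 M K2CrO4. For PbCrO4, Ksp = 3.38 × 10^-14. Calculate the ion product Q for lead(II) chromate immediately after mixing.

Total volume = 97.2 + 16.9 = 114.1 mL.
[Pb^2+] = 5.54 × 10^-5 × (97.2/114.1) = 4.719 x 10^-5 M
[CrO4^2-] = 6.24 × 10^-4 × (16.9/114.1) = 9.242 × 10^-5 M
PbCrO4(s) <=> Pb^2+ + CrO4^2-, so Q = [Pb^2+][CrO4^2-]
Q = (4.719 × 10^-5)(9.242 × 10^-5) = 4.36 × 10^-9
Q > Ksp, so PbCrO4 will precipitate.

Q = 4.36e-9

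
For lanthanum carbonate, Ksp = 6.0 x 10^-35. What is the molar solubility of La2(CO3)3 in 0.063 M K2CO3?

s ≈ 2.4 × 10^-16 M

La2(CO3)3(s) ⇌ 2 La^3+(aq) + 3 CO3^2-(aq)
Ksp = [La^3+]^2[CO3^2-]^3
If s mol/L dissolves here, [La^3+] = 2s, [CO3^2-] = 0.063 + 3s ≈ 0.063 (Ksp is small, so little additional dissolves).
Ksp ≈ (2s)^2 × (0.063)^3
s = 2.4 x 10^-16 M
Check: 3s = 7.3 × 10^-16 ≪ 0.063, so the approximation is valid.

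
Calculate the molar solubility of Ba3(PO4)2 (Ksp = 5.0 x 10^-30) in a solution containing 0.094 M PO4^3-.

Ba3(PO4)2(s) <=> 3 Ba^2+ + 2 PO4^3-
Ksp = [Ba^2+]^3[PO4^3-]^2
If s mol/L dissolves here, [Ba^2+] = 3s, [PO4^3-] = 0.094 + 2s ≈ 0.094 (since the PO4^3- already present dominates).
Ksp ≈ (3s)^3 × (0.094)^2
s = 2.8 x 10^-10 M
Check: 2s = 5.5 × 10^-10 ≪ 0.094, so the approximation is valid.

s ≈ 2.8e-10 M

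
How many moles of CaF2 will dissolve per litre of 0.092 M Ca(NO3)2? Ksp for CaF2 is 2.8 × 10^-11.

s = 8.7e-6 M

CaF2(s) ⇌ Ca^2+(aq) + 2 F^-(aq)
Ksp = [Ca^2+][F^-]^2
If s mol/L dissolves here, [Ca^2+] = 0.092 + s ≈ 0.092, [F^-] = 2s (since Ca^2+ from Ca(NO3)2 dominates).
Ksp ≈ 0.092 × (2s)^2
s = 8.7 × 10^-6 M
Check: s = 8.7 × 10^-6 ≪ 0.092, so the approximation is valid.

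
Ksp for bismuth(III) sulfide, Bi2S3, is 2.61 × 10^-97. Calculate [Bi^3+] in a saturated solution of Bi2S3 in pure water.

[Bi^3+] ≈ 3.78 × 10^-20 M

Bi2S3(s) ⇌ 2 Bi^3+ + 3 S^2-
Ksp = [Bi^3+]^2[S^2-]^3
Let s = molar solubility. Then [Bi^3+] = 2s and [S^2-] = 3s.
Ksp = (2s)^2(3s)^3 = 108s^5
s = (2.61 × 10^-97 / 108)^(1/5) = 1.891 × 10^-20 M
[Bi^3+] = 2s = 3.78 × 10^-20 M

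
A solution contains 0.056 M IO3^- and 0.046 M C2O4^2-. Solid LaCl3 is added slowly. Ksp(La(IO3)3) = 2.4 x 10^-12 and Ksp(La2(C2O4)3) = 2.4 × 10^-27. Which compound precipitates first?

La2(C2O4)3

Each salt begins to precipitate when Q = Ksp, i.e. when [La^3+] reaches its threshold.
For La(IO3)3: 2.4 x 10^-12 = (0.056)^3 × [La^3+]  ⇒  [La^3+] = 1.4 × 10^-8 M.
For La2(C2O4)3: 2.4 × 10^-27 = (0.046)^3 × [La^3+]^2  ⇒  [La^3+] = 5.0 × 10^-12 M.
The salt with the lower threshold [La^3+] precipitates first: La2(C2O4)3.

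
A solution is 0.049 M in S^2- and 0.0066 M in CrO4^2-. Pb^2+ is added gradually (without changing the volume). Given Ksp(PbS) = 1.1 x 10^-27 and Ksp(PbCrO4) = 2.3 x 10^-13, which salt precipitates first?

Each salt begins to precipitate when Q = Ksp, i.e. when [Pb^2+] reaches its threshold.
For PbS: 1.1 x 10^-27 = 0.049 × [Pb^2+]  ⇒  [Pb^2+] = 2.2 × 10^-26 M.
For PbCrO4: 2.3 x 10^-13 = 0.0066 × [Pb^2+]  ⇒  [Pb^2+] = 3.5 × 10^-11 M.
The salt with the lower threshold [Pb^2+] precipitates first: PbS.

PbS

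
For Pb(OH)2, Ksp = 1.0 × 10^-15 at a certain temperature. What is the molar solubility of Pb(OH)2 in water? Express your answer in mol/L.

6.3 × 10^-6 M

Pb(OH)2(s) ⇌ Pb^2+(aq) + 2 OH^-(aq)
Ksp = [Pb^2+][OH^-]^2
If s mol/L of Pb(OH)2 dissolves, [Pb^2+] = s and [OH^-] = 2s.
So Ksp = s × (2s)^2 = 4s^3
s^3 = 1.0 × 10^-15 / 4, so s = 6.3 × 10^-6 M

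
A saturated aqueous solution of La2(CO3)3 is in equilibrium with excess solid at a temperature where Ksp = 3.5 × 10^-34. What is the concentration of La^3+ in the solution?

1.6e-7 M

La2(CO3)3(s) ⇌ 2 La^3+ + 3 CO3^2-
Ksp = [La^3+]^2[CO3^2-]^3
For each mole of La2(CO3)3 that dissolves: [La^3+] = 2s, [CO3^2-] = 3s.
Ksp = (2s)^2(3s)^3 = 108s^5
s^5 = 3.5 × 10^-34 / 108, so s = 7.98 × 10^-8 M
[La^3+] = 2s = 1.6 × 10^-7 M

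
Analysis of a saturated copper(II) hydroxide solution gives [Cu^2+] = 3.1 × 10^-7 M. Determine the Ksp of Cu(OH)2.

Ksp ≈ 1.2 × 10^-19

Cu(OH)2(s) ⇌ Cu^2+(aq) + 2 OH^-(aq)
Stoichiometry gives [OH^-] = (2/1)[Cu^2+] = 6.20 × 10^-7 M.
Ksp = [Cu^2+][OH^-]^2
Ksp = 3.1 × 10^-7 × (6.20 x 10^-7)^2 = 1.2 × 10^-19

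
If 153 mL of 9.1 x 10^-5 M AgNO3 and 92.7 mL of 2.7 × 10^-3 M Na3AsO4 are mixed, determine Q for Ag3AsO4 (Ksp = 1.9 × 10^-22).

Q ≈ 1.9 x 10^-16

Total volume = 153 + 92.7 = 245.7 mL.
[Ag^+] = 9.1 x 10^-5 × (153/245.7) = 5.67 × 10^-5 M
[AsO4^3-] = 2.7 × 10^-3 × (92.7/245.7) = 1.02 × 10^-3 M
Ag3AsO4(s) ⇌ 3 Ag^+(aq) + AsO4^3-(aq), so Q = [Ag^+]^3[AsO4^3-]
Q = (5.67 × 10^-5)^3(1.02 × 10^-3) = 1.9 × 10^-16
Q > Ksp, so Ag3AsO4 will precipitate.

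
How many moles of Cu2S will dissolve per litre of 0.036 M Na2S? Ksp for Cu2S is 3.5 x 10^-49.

Cu2S(s) ⇌ 2 Cu^+(aq) + S^2-(aq)
Ksp = [Cu^+]^2[S^2-]
Let s be the molar solubility in this solution. [Cu^+] = 2s, [S^2-] = 0.036 + s ≈ 0.036 (common-ion effect: S^2- is already 0.036 M).
Ksp ≈ (2s)^2 × 0.036
s = 1.6 x 10^-24 M
Check: s = 1.6 × 10^-24 ≪ 0.036, so the approximation is valid.

1.6 × 10^-24 M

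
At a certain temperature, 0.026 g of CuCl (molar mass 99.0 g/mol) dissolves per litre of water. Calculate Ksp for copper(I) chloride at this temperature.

6.9 x 10^-8

Molar solubility s = (2.6 x 10^-2 g/L) / (99.0 g/mol) = 2.63 × 10^-4 M.
CuCl(s) <=> Cu^+(aq) + Cl^-(aq)
Let s = molar solubility. Then [Cu^+] = s and [Cl^-] = s.
Ksp = [Cu^+][Cl^-]
Ksp = s^2
Ksp = (2.63 x 10^-4)^2 = 6.9 × 10^-8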